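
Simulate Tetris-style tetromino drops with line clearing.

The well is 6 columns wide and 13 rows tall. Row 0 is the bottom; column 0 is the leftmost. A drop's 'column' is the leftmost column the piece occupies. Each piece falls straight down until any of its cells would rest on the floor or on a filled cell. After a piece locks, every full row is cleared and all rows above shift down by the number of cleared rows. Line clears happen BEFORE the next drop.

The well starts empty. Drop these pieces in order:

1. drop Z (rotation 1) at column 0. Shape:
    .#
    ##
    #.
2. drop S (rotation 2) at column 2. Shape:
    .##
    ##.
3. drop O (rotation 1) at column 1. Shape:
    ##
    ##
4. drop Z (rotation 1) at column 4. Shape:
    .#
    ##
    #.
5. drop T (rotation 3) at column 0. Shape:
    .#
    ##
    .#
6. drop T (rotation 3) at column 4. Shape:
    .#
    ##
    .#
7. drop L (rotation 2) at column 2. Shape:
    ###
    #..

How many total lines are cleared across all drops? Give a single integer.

Drop 1: Z rot1 at col 0 lands with bottom-row=0; cleared 0 line(s) (total 0); column heights now [2 3 0 0 0 0], max=3
Drop 2: S rot2 at col 2 lands with bottom-row=0; cleared 0 line(s) (total 0); column heights now [2 3 1 2 2 0], max=3
Drop 3: O rot1 at col 1 lands with bottom-row=3; cleared 0 line(s) (total 0); column heights now [2 5 5 2 2 0], max=5
Drop 4: Z rot1 at col 4 lands with bottom-row=2; cleared 0 line(s) (total 0); column heights now [2 5 5 2 4 5], max=5
Drop 5: T rot3 at col 0 lands with bottom-row=5; cleared 0 line(s) (total 0); column heights now [7 8 5 2 4 5], max=8
Drop 6: T rot3 at col 4 lands with bottom-row=5; cleared 0 line(s) (total 0); column heights now [7 8 5 2 7 8], max=8
Drop 7: L rot2 at col 2 lands with bottom-row=6; cleared 0 line(s) (total 0); column heights now [7 8 8 8 8 8], max=8

Answer: 0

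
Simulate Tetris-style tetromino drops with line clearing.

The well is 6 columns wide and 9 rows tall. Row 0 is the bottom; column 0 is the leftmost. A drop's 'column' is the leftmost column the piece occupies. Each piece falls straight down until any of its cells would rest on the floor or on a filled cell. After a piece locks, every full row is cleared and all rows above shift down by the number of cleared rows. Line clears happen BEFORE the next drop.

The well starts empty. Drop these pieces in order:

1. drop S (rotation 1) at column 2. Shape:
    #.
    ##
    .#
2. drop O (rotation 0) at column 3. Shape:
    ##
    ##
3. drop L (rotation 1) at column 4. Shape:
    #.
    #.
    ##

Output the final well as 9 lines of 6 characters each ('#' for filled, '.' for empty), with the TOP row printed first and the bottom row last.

Drop 1: S rot1 at col 2 lands with bottom-row=0; cleared 0 line(s) (total 0); column heights now [0 0 3 2 0 0], max=3
Drop 2: O rot0 at col 3 lands with bottom-row=2; cleared 0 line(s) (total 0); column heights now [0 0 3 4 4 0], max=4
Drop 3: L rot1 at col 4 lands with bottom-row=4; cleared 0 line(s) (total 0); column heights now [0 0 3 4 7 5], max=7

Answer: ......
......
....#.
....#.
....##
...##.
..###.
..##..
...#..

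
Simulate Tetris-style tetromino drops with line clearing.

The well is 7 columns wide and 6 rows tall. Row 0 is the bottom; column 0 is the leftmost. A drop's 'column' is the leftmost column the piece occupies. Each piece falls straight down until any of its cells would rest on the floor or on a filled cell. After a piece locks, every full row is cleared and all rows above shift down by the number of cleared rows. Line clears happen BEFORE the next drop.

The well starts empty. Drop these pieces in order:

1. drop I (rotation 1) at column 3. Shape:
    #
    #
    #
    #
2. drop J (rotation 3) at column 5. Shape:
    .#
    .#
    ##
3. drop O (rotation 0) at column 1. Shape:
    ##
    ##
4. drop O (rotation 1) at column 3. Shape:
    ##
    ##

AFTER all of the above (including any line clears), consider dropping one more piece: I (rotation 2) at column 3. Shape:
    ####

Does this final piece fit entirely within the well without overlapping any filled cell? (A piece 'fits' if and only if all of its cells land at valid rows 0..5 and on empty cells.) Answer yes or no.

Answer: no

Derivation:
Drop 1: I rot1 at col 3 lands with bottom-row=0; cleared 0 line(s) (total 0); column heights now [0 0 0 4 0 0 0], max=4
Drop 2: J rot3 at col 5 lands with bottom-row=0; cleared 0 line(s) (total 0); column heights now [0 0 0 4 0 1 3], max=4
Drop 3: O rot0 at col 1 lands with bottom-row=0; cleared 0 line(s) (total 0); column heights now [0 2 2 4 0 1 3], max=4
Drop 4: O rot1 at col 3 lands with bottom-row=4; cleared 0 line(s) (total 0); column heights now [0 2 2 6 6 1 3], max=6
Test piece I rot2 at col 3 (width 4): heights before test = [0 2 2 6 6 1 3]; fits = False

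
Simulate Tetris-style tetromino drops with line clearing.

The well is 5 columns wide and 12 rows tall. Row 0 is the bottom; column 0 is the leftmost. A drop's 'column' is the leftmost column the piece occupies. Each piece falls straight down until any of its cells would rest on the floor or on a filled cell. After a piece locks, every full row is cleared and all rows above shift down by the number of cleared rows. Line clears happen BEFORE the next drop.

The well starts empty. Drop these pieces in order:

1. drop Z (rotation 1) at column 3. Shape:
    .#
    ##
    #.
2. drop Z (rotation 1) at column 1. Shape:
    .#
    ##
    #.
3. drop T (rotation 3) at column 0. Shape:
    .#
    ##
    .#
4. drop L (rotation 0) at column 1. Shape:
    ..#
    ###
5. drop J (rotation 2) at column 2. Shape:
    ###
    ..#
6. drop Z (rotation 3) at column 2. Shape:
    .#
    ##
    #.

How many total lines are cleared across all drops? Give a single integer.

Drop 1: Z rot1 at col 3 lands with bottom-row=0; cleared 0 line(s) (total 0); column heights now [0 0 0 2 3], max=3
Drop 2: Z rot1 at col 1 lands with bottom-row=0; cleared 0 line(s) (total 0); column heights now [0 2 3 2 3], max=3
Drop 3: T rot3 at col 0 lands with bottom-row=2; cleared 0 line(s) (total 0); column heights now [4 5 3 2 3], max=5
Drop 4: L rot0 at col 1 lands with bottom-row=5; cleared 0 line(s) (total 0); column heights now [4 6 6 7 3], max=7
Drop 5: J rot2 at col 2 lands with bottom-row=6; cleared 0 line(s) (total 0); column heights now [4 6 8 8 8], max=8
Drop 6: Z rot3 at col 2 lands with bottom-row=8; cleared 0 line(s) (total 0); column heights now [4 6 10 11 8], max=11

Answer: 0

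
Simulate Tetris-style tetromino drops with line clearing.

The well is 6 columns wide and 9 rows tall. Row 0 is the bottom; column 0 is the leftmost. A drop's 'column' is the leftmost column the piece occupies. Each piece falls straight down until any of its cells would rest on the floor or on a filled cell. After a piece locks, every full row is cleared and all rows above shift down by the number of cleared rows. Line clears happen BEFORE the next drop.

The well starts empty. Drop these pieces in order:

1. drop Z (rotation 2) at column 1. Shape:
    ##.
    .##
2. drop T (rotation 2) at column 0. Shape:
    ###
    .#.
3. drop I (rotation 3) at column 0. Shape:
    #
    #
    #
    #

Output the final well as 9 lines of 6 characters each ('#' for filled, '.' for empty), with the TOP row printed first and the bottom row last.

Drop 1: Z rot2 at col 1 lands with bottom-row=0; cleared 0 line(s) (total 0); column heights now [0 2 2 1 0 0], max=2
Drop 2: T rot2 at col 0 lands with bottom-row=2; cleared 0 line(s) (total 0); column heights now [4 4 4 1 0 0], max=4
Drop 3: I rot3 at col 0 lands with bottom-row=4; cleared 0 line(s) (total 0); column heights now [8 4 4 1 0 0], max=8

Answer: ......
#.....
#.....
#.....
#.....
###...
.#....
.##...
..##..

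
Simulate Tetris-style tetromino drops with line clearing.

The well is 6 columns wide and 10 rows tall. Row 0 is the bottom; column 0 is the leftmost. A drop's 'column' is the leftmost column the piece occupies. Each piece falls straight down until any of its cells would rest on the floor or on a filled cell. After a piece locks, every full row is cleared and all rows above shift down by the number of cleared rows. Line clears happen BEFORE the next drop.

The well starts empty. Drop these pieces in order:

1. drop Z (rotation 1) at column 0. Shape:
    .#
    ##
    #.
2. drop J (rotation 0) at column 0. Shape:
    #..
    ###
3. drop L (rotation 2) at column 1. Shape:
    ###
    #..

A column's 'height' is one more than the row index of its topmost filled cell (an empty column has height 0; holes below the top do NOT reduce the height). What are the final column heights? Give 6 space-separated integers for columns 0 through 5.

Drop 1: Z rot1 at col 0 lands with bottom-row=0; cleared 0 line(s) (total 0); column heights now [2 3 0 0 0 0], max=3
Drop 2: J rot0 at col 0 lands with bottom-row=3; cleared 0 line(s) (total 0); column heights now [5 4 4 0 0 0], max=5
Drop 3: L rot2 at col 1 lands with bottom-row=4; cleared 0 line(s) (total 0); column heights now [5 6 6 6 0 0], max=6

Answer: 5 6 6 6 0 0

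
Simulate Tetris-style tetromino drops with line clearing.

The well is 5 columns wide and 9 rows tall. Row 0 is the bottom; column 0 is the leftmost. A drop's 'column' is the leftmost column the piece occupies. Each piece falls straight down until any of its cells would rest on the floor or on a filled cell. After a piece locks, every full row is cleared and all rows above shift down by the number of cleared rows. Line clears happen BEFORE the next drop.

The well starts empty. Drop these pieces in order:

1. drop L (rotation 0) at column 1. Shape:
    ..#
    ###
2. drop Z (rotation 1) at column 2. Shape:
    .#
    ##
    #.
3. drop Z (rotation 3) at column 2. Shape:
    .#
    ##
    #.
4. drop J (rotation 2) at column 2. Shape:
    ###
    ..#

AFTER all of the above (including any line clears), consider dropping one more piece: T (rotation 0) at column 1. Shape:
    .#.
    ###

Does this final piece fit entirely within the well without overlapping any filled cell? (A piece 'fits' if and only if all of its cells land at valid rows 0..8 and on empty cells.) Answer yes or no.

Drop 1: L rot0 at col 1 lands with bottom-row=0; cleared 0 line(s) (total 0); column heights now [0 1 1 2 0], max=2
Drop 2: Z rot1 at col 2 lands with bottom-row=1; cleared 0 line(s) (total 0); column heights now [0 1 3 4 0], max=4
Drop 3: Z rot3 at col 2 lands with bottom-row=3; cleared 0 line(s) (total 0); column heights now [0 1 5 6 0], max=6
Drop 4: J rot2 at col 2 lands with bottom-row=5; cleared 0 line(s) (total 0); column heights now [0 1 7 7 7], max=7
Test piece T rot0 at col 1 (width 3): heights before test = [0 1 7 7 7]; fits = True

Answer: yes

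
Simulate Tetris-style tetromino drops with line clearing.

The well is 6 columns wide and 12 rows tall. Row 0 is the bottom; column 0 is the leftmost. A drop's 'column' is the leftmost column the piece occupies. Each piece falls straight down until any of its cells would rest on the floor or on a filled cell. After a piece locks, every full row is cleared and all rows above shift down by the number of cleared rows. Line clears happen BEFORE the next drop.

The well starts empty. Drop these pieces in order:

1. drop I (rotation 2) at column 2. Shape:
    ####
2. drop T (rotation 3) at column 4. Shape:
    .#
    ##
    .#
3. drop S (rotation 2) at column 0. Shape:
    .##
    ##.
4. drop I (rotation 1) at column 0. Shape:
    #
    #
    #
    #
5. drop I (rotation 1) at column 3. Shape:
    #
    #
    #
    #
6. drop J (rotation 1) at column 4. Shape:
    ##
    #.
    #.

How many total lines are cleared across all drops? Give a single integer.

Answer: 1

Derivation:
Drop 1: I rot2 at col 2 lands with bottom-row=0; cleared 0 line(s) (total 0); column heights now [0 0 1 1 1 1], max=1
Drop 2: T rot3 at col 4 lands with bottom-row=1; cleared 0 line(s) (total 0); column heights now [0 0 1 1 3 4], max=4
Drop 3: S rot2 at col 0 lands with bottom-row=0; cleared 1 line(s) (total 1); column heights now [0 1 1 0 2 3], max=3
Drop 4: I rot1 at col 0 lands with bottom-row=0; cleared 0 line(s) (total 1); column heights now [4 1 1 0 2 3], max=4
Drop 5: I rot1 at col 3 lands with bottom-row=0; cleared 0 line(s) (total 1); column heights now [4 1 1 4 2 3], max=4
Drop 6: J rot1 at col 4 lands with bottom-row=2; cleared 0 line(s) (total 1); column heights now [4 1 1 4 5 5], max=5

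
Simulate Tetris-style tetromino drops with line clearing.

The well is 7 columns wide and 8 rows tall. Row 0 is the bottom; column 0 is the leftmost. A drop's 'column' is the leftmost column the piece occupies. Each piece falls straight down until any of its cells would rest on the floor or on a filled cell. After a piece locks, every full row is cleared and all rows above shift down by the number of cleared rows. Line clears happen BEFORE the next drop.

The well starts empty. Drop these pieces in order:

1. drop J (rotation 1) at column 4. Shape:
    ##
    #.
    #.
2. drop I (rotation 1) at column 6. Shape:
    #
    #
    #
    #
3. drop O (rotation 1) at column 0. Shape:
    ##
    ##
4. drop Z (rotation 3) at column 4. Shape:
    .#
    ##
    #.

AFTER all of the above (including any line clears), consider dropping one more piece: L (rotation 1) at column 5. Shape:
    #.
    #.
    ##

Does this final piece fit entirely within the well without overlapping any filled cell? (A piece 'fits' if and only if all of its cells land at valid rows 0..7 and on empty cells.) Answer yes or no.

Answer: no

Derivation:
Drop 1: J rot1 at col 4 lands with bottom-row=0; cleared 0 line(s) (total 0); column heights now [0 0 0 0 3 3 0], max=3
Drop 2: I rot1 at col 6 lands with bottom-row=0; cleared 0 line(s) (total 0); column heights now [0 0 0 0 3 3 4], max=4
Drop 3: O rot1 at col 0 lands with bottom-row=0; cleared 0 line(s) (total 0); column heights now [2 2 0 0 3 3 4], max=4
Drop 4: Z rot3 at col 4 lands with bottom-row=3; cleared 0 line(s) (total 0); column heights now [2 2 0 0 5 6 4], max=6
Test piece L rot1 at col 5 (width 2): heights before test = [2 2 0 0 5 6 4]; fits = False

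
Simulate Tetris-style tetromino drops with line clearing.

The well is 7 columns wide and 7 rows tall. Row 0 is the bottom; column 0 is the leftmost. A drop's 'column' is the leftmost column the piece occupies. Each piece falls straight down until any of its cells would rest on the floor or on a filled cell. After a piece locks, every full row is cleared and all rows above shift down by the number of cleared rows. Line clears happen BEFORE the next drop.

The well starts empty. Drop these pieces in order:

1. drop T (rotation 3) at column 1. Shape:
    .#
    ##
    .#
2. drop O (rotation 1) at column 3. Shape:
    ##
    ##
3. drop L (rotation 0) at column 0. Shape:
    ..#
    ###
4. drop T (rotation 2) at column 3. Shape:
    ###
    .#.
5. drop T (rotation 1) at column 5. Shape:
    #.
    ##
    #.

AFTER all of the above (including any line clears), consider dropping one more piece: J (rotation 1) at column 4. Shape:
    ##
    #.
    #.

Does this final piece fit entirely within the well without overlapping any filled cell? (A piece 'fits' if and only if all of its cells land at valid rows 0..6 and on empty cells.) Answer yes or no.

Answer: no

Derivation:
Drop 1: T rot3 at col 1 lands with bottom-row=0; cleared 0 line(s) (total 0); column heights now [0 2 3 0 0 0 0], max=3
Drop 2: O rot1 at col 3 lands with bottom-row=0; cleared 0 line(s) (total 0); column heights now [0 2 3 2 2 0 0], max=3
Drop 3: L rot0 at col 0 lands with bottom-row=3; cleared 0 line(s) (total 0); column heights now [4 4 5 2 2 0 0], max=5
Drop 4: T rot2 at col 3 lands with bottom-row=2; cleared 0 line(s) (total 0); column heights now [4 4 5 4 4 4 0], max=5
Drop 5: T rot1 at col 5 lands with bottom-row=4; cleared 0 line(s) (total 0); column heights now [4 4 5 4 4 7 6], max=7
Test piece J rot1 at col 4 (width 2): heights before test = [4 4 5 4 4 7 6]; fits = False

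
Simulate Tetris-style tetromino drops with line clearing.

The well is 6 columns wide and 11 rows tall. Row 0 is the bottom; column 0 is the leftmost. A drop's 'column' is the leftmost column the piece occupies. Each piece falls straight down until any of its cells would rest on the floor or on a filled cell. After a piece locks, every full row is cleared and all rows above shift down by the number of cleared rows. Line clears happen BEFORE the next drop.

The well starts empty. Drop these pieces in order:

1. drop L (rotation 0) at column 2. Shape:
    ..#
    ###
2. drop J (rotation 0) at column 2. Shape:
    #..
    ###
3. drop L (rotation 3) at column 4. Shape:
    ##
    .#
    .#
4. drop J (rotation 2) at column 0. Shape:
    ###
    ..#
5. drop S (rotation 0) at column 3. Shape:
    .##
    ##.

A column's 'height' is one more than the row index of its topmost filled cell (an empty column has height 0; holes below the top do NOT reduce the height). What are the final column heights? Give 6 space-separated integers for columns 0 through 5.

Answer: 6 6 6 5 6 6

Derivation:
Drop 1: L rot0 at col 2 lands with bottom-row=0; cleared 0 line(s) (total 0); column heights now [0 0 1 1 2 0], max=2
Drop 2: J rot0 at col 2 lands with bottom-row=2; cleared 0 line(s) (total 0); column heights now [0 0 4 3 3 0], max=4
Drop 3: L rot3 at col 4 lands with bottom-row=1; cleared 0 line(s) (total 0); column heights now [0 0 4 3 4 4], max=4
Drop 4: J rot2 at col 0 lands with bottom-row=4; cleared 0 line(s) (total 0); column heights now [6 6 6 3 4 4], max=6
Drop 5: S rot0 at col 3 lands with bottom-row=4; cleared 0 line(s) (total 0); column heights now [6 6 6 5 6 6], max=6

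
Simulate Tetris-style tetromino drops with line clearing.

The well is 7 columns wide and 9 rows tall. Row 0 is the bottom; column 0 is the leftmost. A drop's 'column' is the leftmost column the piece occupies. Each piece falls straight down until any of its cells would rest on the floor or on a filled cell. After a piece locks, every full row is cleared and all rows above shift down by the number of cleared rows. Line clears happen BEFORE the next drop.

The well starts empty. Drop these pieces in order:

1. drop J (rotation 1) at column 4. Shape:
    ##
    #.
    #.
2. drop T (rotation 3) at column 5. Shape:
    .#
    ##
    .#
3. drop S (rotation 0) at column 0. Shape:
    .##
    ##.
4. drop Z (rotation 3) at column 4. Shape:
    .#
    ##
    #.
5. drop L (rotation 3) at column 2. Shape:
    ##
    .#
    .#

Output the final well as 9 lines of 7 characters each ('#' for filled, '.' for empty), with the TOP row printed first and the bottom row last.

Answer: .......
.......
.......
.....#.
....###
....###
..#####
.####..
##.##..

Derivation:
Drop 1: J rot1 at col 4 lands with bottom-row=0; cleared 0 line(s) (total 0); column heights now [0 0 0 0 3 3 0], max=3
Drop 2: T rot3 at col 5 lands with bottom-row=2; cleared 0 line(s) (total 0); column heights now [0 0 0 0 3 4 5], max=5
Drop 3: S rot0 at col 0 lands with bottom-row=0; cleared 0 line(s) (total 0); column heights now [1 2 2 0 3 4 5], max=5
Drop 4: Z rot3 at col 4 lands with bottom-row=3; cleared 0 line(s) (total 0); column heights now [1 2 2 0 5 6 5], max=6
Drop 5: L rot3 at col 2 lands with bottom-row=0; cleared 0 line(s) (total 0); column heights now [1 2 3 3 5 6 5], max=6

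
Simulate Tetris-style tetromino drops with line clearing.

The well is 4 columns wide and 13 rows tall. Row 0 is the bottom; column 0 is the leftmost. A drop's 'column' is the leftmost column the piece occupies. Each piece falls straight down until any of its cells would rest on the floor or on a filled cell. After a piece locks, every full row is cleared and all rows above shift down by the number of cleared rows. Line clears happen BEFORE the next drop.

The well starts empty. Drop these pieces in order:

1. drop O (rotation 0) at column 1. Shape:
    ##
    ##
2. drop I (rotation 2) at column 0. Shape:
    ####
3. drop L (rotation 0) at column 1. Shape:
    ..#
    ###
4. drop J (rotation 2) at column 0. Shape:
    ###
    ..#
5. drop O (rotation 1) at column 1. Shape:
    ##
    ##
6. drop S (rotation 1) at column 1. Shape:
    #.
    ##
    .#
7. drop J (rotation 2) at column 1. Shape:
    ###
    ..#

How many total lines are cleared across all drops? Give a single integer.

Answer: 1

Derivation:
Drop 1: O rot0 at col 1 lands with bottom-row=0; cleared 0 line(s) (total 0); column heights now [0 2 2 0], max=2
Drop 2: I rot2 at col 0 lands with bottom-row=2; cleared 1 line(s) (total 1); column heights now [0 2 2 0], max=2
Drop 3: L rot0 at col 1 lands with bottom-row=2; cleared 0 line(s) (total 1); column heights now [0 3 3 4], max=4
Drop 4: J rot2 at col 0 lands with bottom-row=3; cleared 0 line(s) (total 1); column heights now [5 5 5 4], max=5
Drop 5: O rot1 at col 1 lands with bottom-row=5; cleared 0 line(s) (total 1); column heights now [5 7 7 4], max=7
Drop 6: S rot1 at col 1 lands with bottom-row=7; cleared 0 line(s) (total 1); column heights now [5 10 9 4], max=10
Drop 7: J rot2 at col 1 lands with bottom-row=9; cleared 0 line(s) (total 1); column heights now [5 11 11 11], max=11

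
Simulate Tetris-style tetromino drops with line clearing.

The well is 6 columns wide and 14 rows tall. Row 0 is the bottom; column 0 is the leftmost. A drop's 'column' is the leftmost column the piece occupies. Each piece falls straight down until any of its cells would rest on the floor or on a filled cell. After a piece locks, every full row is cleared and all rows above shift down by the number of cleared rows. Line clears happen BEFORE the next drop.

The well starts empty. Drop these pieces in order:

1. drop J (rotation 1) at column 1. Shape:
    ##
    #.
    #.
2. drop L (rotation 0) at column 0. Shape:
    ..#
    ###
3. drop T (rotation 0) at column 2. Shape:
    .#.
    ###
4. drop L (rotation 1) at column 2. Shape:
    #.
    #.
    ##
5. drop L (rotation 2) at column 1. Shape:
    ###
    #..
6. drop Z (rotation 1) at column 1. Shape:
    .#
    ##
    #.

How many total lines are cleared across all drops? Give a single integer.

Drop 1: J rot1 at col 1 lands with bottom-row=0; cleared 0 line(s) (total 0); column heights now [0 3 3 0 0 0], max=3
Drop 2: L rot0 at col 0 lands with bottom-row=3; cleared 0 line(s) (total 0); column heights now [4 4 5 0 0 0], max=5
Drop 3: T rot0 at col 2 lands with bottom-row=5; cleared 0 line(s) (total 0); column heights now [4 4 6 7 6 0], max=7
Drop 4: L rot1 at col 2 lands with bottom-row=7; cleared 0 line(s) (total 0); column heights now [4 4 10 8 6 0], max=10
Drop 5: L rot2 at col 1 lands with bottom-row=9; cleared 0 line(s) (total 0); column heights now [4 11 11 11 6 0], max=11
Drop 6: Z rot1 at col 1 lands with bottom-row=11; cleared 0 line(s) (total 0); column heights now [4 13 14 11 6 0], max=14

Answer: 0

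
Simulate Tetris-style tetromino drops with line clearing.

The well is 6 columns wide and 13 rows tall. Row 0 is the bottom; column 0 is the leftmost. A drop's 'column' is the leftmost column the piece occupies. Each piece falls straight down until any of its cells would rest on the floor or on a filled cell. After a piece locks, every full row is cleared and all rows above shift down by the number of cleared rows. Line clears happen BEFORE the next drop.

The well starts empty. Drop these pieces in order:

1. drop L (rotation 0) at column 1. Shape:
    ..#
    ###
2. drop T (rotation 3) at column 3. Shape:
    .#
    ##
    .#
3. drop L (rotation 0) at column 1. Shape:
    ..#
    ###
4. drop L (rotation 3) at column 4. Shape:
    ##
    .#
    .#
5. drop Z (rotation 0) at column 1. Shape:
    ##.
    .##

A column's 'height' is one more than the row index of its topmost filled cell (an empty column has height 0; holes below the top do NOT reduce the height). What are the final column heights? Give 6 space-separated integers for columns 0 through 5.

Drop 1: L rot0 at col 1 lands with bottom-row=0; cleared 0 line(s) (total 0); column heights now [0 1 1 2 0 0], max=2
Drop 2: T rot3 at col 3 lands with bottom-row=1; cleared 0 line(s) (total 0); column heights now [0 1 1 3 4 0], max=4
Drop 3: L rot0 at col 1 lands with bottom-row=3; cleared 0 line(s) (total 0); column heights now [0 4 4 5 4 0], max=5
Drop 4: L rot3 at col 4 lands with bottom-row=2; cleared 0 line(s) (total 0); column heights now [0 4 4 5 5 5], max=5
Drop 5: Z rot0 at col 1 lands with bottom-row=5; cleared 0 line(s) (total 0); column heights now [0 7 7 6 5 5], max=7

Answer: 0 7 7 6 5 5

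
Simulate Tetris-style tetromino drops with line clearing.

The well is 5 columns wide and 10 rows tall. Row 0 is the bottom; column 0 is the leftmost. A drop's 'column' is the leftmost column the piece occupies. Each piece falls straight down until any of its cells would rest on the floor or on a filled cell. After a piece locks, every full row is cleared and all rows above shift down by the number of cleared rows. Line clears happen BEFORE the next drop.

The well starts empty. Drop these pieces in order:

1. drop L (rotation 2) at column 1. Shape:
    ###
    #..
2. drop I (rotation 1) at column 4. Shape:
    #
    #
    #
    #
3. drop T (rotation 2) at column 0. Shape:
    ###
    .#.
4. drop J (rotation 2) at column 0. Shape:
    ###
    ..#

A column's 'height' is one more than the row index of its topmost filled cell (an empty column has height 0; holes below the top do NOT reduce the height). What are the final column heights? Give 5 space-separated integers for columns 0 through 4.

Answer: 6 6 6 2 4

Derivation:
Drop 1: L rot2 at col 1 lands with bottom-row=0; cleared 0 line(s) (total 0); column heights now [0 2 2 2 0], max=2
Drop 2: I rot1 at col 4 lands with bottom-row=0; cleared 0 line(s) (total 0); column heights now [0 2 2 2 4], max=4
Drop 3: T rot2 at col 0 lands with bottom-row=2; cleared 0 line(s) (total 0); column heights now [4 4 4 2 4], max=4
Drop 4: J rot2 at col 0 lands with bottom-row=4; cleared 0 line(s) (total 0); column heights now [6 6 6 2 4], max=6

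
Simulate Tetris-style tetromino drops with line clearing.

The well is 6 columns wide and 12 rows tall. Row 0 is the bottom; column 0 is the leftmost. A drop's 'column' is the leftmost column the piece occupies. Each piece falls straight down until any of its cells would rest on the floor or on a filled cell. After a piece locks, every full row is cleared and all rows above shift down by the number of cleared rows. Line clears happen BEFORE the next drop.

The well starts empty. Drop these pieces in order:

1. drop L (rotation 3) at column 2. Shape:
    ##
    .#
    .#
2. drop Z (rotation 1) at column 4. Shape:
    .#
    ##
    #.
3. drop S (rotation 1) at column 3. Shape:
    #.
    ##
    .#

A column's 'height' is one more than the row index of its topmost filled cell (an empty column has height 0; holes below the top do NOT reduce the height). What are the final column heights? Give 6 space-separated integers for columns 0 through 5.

Drop 1: L rot3 at col 2 lands with bottom-row=0; cleared 0 line(s) (total 0); column heights now [0 0 3 3 0 0], max=3
Drop 2: Z rot1 at col 4 lands with bottom-row=0; cleared 0 line(s) (total 0); column heights now [0 0 3 3 2 3], max=3
Drop 3: S rot1 at col 3 lands with bottom-row=2; cleared 0 line(s) (total 0); column heights now [0 0 3 5 4 3], max=5

Answer: 0 0 3 5 4 3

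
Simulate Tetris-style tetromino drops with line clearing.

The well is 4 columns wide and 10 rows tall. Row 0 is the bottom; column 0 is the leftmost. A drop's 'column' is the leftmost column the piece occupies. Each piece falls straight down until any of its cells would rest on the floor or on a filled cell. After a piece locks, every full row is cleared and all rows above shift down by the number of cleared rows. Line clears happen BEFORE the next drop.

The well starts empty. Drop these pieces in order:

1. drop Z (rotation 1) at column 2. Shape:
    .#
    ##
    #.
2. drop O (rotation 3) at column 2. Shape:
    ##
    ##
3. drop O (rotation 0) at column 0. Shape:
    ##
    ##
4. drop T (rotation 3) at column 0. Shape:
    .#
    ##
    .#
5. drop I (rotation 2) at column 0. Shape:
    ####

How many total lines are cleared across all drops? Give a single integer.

Drop 1: Z rot1 at col 2 lands with bottom-row=0; cleared 0 line(s) (total 0); column heights now [0 0 2 3], max=3
Drop 2: O rot3 at col 2 lands with bottom-row=3; cleared 0 line(s) (total 0); column heights now [0 0 5 5], max=5
Drop 3: O rot0 at col 0 lands with bottom-row=0; cleared 1 line(s) (total 1); column heights now [1 1 4 4], max=4
Drop 4: T rot3 at col 0 lands with bottom-row=1; cleared 1 line(s) (total 2); column heights now [1 3 3 3], max=3
Drop 5: I rot2 at col 0 lands with bottom-row=3; cleared 1 line(s) (total 3); column heights now [1 3 3 3], max=3

Answer: 3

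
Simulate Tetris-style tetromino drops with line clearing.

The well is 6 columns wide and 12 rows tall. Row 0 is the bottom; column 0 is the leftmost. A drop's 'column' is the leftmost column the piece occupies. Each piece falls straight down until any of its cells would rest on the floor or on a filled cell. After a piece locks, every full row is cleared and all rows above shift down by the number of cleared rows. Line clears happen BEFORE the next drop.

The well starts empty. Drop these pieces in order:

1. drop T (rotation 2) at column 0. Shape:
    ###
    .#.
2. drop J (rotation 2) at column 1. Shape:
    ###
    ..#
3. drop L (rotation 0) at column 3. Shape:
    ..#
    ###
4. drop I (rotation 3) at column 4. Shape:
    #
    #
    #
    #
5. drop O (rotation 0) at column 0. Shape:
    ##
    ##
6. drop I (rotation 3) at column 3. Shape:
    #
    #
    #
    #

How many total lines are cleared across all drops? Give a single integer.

Answer: 0

Derivation:
Drop 1: T rot2 at col 0 lands with bottom-row=0; cleared 0 line(s) (total 0); column heights now [2 2 2 0 0 0], max=2
Drop 2: J rot2 at col 1 lands with bottom-row=1; cleared 0 line(s) (total 0); column heights now [2 3 3 3 0 0], max=3
Drop 3: L rot0 at col 3 lands with bottom-row=3; cleared 0 line(s) (total 0); column heights now [2 3 3 4 4 5], max=5
Drop 4: I rot3 at col 4 lands with bottom-row=4; cleared 0 line(s) (total 0); column heights now [2 3 3 4 8 5], max=8
Drop 5: O rot0 at col 0 lands with bottom-row=3; cleared 0 line(s) (total 0); column heights now [5 5 3 4 8 5], max=8
Drop 6: I rot3 at col 3 lands with bottom-row=4; cleared 0 line(s) (total 0); column heights now [5 5 3 8 8 5], max=8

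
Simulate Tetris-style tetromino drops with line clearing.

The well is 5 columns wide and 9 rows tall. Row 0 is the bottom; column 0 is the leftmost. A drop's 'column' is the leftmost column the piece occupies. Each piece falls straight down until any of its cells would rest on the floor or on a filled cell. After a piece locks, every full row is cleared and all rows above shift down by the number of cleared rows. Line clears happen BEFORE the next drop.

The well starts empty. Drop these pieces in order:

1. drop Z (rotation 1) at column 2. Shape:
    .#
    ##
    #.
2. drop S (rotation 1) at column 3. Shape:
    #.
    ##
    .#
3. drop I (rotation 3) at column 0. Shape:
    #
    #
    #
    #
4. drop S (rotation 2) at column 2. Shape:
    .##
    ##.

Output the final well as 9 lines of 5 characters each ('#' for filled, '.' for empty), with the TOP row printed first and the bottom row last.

Drop 1: Z rot1 at col 2 lands with bottom-row=0; cleared 0 line(s) (total 0); column heights now [0 0 2 3 0], max=3
Drop 2: S rot1 at col 3 lands with bottom-row=2; cleared 0 line(s) (total 0); column heights now [0 0 2 5 4], max=5
Drop 3: I rot3 at col 0 lands with bottom-row=0; cleared 0 line(s) (total 0); column heights now [4 0 2 5 4], max=5
Drop 4: S rot2 at col 2 lands with bottom-row=5; cleared 0 line(s) (total 0); column heights now [4 0 6 7 7], max=7

Answer: .....
.....
...##
..##.
...#.
#..##
#..##
#.##.
#.#..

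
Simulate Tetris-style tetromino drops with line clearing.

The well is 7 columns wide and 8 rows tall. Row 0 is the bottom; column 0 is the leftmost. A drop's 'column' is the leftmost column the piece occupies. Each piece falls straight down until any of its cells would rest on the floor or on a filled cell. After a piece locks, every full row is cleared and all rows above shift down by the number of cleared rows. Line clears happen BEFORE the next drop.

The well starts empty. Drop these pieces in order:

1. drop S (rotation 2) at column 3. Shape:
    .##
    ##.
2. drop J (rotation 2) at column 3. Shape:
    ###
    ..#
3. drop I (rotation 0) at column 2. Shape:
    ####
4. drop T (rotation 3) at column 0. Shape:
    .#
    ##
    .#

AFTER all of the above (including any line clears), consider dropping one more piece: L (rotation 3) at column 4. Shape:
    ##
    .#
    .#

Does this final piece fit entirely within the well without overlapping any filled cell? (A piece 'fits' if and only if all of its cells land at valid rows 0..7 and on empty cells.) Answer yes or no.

Answer: yes

Derivation:
Drop 1: S rot2 at col 3 lands with bottom-row=0; cleared 0 line(s) (total 0); column heights now [0 0 0 1 2 2 0], max=2
Drop 2: J rot2 at col 3 lands with bottom-row=2; cleared 0 line(s) (total 0); column heights now [0 0 0 4 4 4 0], max=4
Drop 3: I rot0 at col 2 lands with bottom-row=4; cleared 0 line(s) (total 0); column heights now [0 0 5 5 5 5 0], max=5
Drop 4: T rot3 at col 0 lands with bottom-row=0; cleared 0 line(s) (total 0); column heights now [2 3 5 5 5 5 0], max=5
Test piece L rot3 at col 4 (width 2): heights before test = [2 3 5 5 5 5 0]; fits = True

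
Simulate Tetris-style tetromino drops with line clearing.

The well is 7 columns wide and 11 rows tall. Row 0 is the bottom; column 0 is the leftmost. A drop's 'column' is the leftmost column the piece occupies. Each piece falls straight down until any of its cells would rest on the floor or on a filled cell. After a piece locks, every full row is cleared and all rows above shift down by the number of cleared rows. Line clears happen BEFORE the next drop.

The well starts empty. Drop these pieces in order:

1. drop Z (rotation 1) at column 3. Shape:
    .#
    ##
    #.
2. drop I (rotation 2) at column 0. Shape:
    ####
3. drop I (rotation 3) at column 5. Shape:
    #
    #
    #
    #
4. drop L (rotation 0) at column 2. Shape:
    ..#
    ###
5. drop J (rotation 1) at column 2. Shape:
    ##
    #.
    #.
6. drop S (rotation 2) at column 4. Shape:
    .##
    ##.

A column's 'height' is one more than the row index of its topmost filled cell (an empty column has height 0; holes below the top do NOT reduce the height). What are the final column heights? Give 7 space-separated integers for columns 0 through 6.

Answer: 3 3 7 7 6 7 7

Derivation:
Drop 1: Z rot1 at col 3 lands with bottom-row=0; cleared 0 line(s) (total 0); column heights now [0 0 0 2 3 0 0], max=3
Drop 2: I rot2 at col 0 lands with bottom-row=2; cleared 0 line(s) (total 0); column heights now [3 3 3 3 3 0 0], max=3
Drop 3: I rot3 at col 5 lands with bottom-row=0; cleared 0 line(s) (total 0); column heights now [3 3 3 3 3 4 0], max=4
Drop 4: L rot0 at col 2 lands with bottom-row=3; cleared 0 line(s) (total 0); column heights now [3 3 4 4 5 4 0], max=5
Drop 5: J rot1 at col 2 lands with bottom-row=4; cleared 0 line(s) (total 0); column heights now [3 3 7 7 5 4 0], max=7
Drop 6: S rot2 at col 4 lands with bottom-row=5; cleared 0 line(s) (total 0); column heights now [3 3 7 7 6 7 7], max=7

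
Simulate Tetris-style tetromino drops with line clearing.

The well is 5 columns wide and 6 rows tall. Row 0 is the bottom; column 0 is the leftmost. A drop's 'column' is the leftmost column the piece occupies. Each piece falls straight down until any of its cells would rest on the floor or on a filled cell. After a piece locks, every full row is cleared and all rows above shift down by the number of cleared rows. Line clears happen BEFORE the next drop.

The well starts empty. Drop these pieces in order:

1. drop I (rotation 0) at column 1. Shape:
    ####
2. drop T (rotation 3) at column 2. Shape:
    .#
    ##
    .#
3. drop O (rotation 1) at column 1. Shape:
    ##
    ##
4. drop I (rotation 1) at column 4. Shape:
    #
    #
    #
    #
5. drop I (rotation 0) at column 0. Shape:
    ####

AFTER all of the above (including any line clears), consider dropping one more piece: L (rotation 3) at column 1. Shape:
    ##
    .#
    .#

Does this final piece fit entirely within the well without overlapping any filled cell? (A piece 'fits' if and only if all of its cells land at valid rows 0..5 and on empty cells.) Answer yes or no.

Answer: no

Derivation:
Drop 1: I rot0 at col 1 lands with bottom-row=0; cleared 0 line(s) (total 0); column heights now [0 1 1 1 1], max=1
Drop 2: T rot3 at col 2 lands with bottom-row=1; cleared 0 line(s) (total 0); column heights now [0 1 3 4 1], max=4
Drop 3: O rot1 at col 1 lands with bottom-row=3; cleared 0 line(s) (total 0); column heights now [0 5 5 4 1], max=5
Drop 4: I rot1 at col 4 lands with bottom-row=1; cleared 0 line(s) (total 0); column heights now [0 5 5 4 5], max=5
Drop 5: I rot0 at col 0 lands with bottom-row=5; cleared 0 line(s) (total 0); column heights now [6 6 6 6 5], max=6
Test piece L rot3 at col 1 (width 2): heights before test = [6 6 6 6 5]; fits = False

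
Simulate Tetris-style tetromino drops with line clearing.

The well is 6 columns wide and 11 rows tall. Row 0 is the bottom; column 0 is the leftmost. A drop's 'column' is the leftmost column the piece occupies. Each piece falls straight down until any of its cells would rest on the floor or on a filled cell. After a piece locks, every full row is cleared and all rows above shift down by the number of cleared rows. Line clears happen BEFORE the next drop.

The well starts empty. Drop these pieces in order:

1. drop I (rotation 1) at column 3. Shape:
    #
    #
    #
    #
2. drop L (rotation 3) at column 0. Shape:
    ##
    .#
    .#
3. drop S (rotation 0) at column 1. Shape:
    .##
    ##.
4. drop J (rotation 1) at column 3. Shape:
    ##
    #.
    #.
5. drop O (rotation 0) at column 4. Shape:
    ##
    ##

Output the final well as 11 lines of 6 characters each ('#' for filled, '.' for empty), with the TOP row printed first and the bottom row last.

Drop 1: I rot1 at col 3 lands with bottom-row=0; cleared 0 line(s) (total 0); column heights now [0 0 0 4 0 0], max=4
Drop 2: L rot3 at col 0 lands with bottom-row=0; cleared 0 line(s) (total 0); column heights now [3 3 0 4 0 0], max=4
Drop 3: S rot0 at col 1 lands with bottom-row=3; cleared 0 line(s) (total 0); column heights now [3 4 5 5 0 0], max=5
Drop 4: J rot1 at col 3 lands with bottom-row=5; cleared 0 line(s) (total 0); column heights now [3 4 5 8 8 0], max=8
Drop 5: O rot0 at col 4 lands with bottom-row=8; cleared 0 line(s) (total 0); column heights now [3 4 5 8 10 10], max=10

Answer: ......
....##
....##
...##.
...#..
...#..
..##..
.###..
##.#..
.#.#..
.#.#..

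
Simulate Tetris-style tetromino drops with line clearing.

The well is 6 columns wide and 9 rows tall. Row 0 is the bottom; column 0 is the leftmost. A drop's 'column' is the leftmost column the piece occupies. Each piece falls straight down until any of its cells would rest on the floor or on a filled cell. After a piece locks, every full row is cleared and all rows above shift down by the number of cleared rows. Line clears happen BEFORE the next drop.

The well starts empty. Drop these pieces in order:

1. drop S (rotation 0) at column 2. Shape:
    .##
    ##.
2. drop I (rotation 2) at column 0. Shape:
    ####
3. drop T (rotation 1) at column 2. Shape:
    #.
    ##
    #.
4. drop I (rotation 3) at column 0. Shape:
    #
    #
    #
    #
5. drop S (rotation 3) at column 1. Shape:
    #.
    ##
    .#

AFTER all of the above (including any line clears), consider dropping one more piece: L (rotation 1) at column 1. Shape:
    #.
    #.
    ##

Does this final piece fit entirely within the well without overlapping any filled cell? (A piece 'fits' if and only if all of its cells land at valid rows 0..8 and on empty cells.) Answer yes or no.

Drop 1: S rot0 at col 2 lands with bottom-row=0; cleared 0 line(s) (total 0); column heights now [0 0 1 2 2 0], max=2
Drop 2: I rot2 at col 0 lands with bottom-row=2; cleared 0 line(s) (total 0); column heights now [3 3 3 3 2 0], max=3
Drop 3: T rot1 at col 2 lands with bottom-row=3; cleared 0 line(s) (total 0); column heights now [3 3 6 5 2 0], max=6
Drop 4: I rot3 at col 0 lands with bottom-row=3; cleared 0 line(s) (total 0); column heights now [7 3 6 5 2 0], max=7
Drop 5: S rot3 at col 1 lands with bottom-row=6; cleared 0 line(s) (total 0); column heights now [7 9 8 5 2 0], max=9
Test piece L rot1 at col 1 (width 2): heights before test = [7 9 8 5 2 0]; fits = False

Answer: no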